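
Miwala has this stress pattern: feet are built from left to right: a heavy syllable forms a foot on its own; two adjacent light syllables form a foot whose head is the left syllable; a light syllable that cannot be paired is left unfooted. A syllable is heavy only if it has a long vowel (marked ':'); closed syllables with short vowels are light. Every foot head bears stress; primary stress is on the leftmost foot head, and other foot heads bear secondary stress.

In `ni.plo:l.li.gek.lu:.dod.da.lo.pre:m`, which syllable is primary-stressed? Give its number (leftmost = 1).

Weights: 1 ni L, 2 plo:l H, 3 li L, 4 gek L, 5 lu: H, 6 dod L, 7 da L, 8 lo L, 9 pre:m H.
Parse left to right (heavy = foot alone; LL = one foot; stranded L unfooted): ni (ˈplo:l) (ˈli.gek) (ˈlu:) (ˈdod.da) lo (ˈpre:m).
Foot heads: 2, 3, 5, 6, 9.
Primary stress on the leftmost head = syllable 2.
Primary stress: syllable 2 → ni.ˈplo:l.li.gek.lu:.dod.da.lo.pre:m.

2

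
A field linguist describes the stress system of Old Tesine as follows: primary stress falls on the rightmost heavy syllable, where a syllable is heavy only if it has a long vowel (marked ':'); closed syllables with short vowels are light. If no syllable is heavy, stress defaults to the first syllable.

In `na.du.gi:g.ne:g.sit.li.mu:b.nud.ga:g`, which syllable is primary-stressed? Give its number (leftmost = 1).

Weights: 1 na L, 2 du L, 3 gi:g H, 4 ne:g H, 5 sit L, 6 li L, 7 mu:b H, 8 nud L, 9 ga:g H.
Heavy syllables in the domain: 3, 4, 7, 9. The rightmost is syllable 9 (ga:g).
Primary stress: syllable 9 → na.du.gi:g.ne:g.sit.li.mu:b.nud.ˈga:g.

9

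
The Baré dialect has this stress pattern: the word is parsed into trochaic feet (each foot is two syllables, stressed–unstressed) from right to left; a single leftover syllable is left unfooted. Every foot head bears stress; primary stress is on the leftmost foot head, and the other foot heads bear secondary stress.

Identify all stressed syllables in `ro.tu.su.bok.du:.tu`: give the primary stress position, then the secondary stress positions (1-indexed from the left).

Parse right to left into trochaic (ˈσσ) feet: (ˈro.tu) (ˈsu.bok) (ˈdu:.tu).
Foot heads (stressed positions): 1, 3, 5.
End Rule Leftmost: primary stress on the leftmost head = syllable 1.
Secondary stress on 3, 5: ˈro.tu.ˌsu.bok.ˌdu:.tu.

primary 1, secondary 3, 5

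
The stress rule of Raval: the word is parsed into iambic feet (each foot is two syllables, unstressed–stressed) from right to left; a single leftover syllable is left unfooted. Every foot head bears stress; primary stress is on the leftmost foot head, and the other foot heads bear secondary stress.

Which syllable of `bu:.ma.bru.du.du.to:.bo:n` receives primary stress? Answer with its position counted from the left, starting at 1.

3

Parse right to left into iambic (σˈσ) feet: bu: (ma.ˈbru) (du.ˈdu) (to:.ˈbo:n). Syllable 1 is left unfooted.
Foot heads (stressed positions): 3, 5, 7.
End Rule Leftmost: primary stress on the leftmost head = syllable 3.
Primary stress: syllable 3 → bu:.ma.ˈbru.du.du.to:.bo:n.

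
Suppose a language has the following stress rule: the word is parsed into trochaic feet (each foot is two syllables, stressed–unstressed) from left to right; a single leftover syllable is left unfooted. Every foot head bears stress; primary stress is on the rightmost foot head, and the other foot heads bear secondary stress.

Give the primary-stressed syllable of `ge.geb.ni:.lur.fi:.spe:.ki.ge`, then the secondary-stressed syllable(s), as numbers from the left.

primary 7, secondary 1, 3, 5

Parse left to right into trochaic (ˈσσ) feet: (ˈge.geb) (ˈni:.lur) (ˈfi:.spe:) (ˈki.ge).
Foot heads (stressed positions): 1, 3, 5, 7.
End Rule Rightmost: primary stress on the rightmost head = syllable 7.
Secondary stress on 1, 3, 5: ˌge.geb.ˌni:.lur.ˌfi:.spe:.ˈki.ge.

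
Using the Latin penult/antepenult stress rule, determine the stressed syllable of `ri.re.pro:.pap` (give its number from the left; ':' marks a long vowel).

3

Classical Latin: stress the penult if heavy (long vowel or closed), else the antepenult.
Weights: 2 re L, 3 pro: H, 4 pap H.
The penult (syllable 3, pro:) is heavy, so it takes stress.
Stress on syllable 3: ri.re.ˈpro:.pap.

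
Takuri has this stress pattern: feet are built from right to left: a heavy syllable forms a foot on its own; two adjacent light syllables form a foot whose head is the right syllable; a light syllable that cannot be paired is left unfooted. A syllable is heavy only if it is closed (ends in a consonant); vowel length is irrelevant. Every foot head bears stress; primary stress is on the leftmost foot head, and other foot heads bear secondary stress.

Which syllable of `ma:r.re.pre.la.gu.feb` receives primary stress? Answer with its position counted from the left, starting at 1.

1

Weights: 1 ma:r H, 2 re L, 3 pre L, 4 la L, 5 gu L, 6 feb H.
Parse right to left (heavy = foot alone; LL = one foot; stranded L unfooted): (ˈma:r) (re.ˈpre) (la.ˈgu) (ˈfeb).
Foot heads: 1, 3, 5, 6.
Primary stress on the leftmost head = syllable 1.
Primary stress: syllable 1 → ˈma:r.re.pre.la.gu.feb.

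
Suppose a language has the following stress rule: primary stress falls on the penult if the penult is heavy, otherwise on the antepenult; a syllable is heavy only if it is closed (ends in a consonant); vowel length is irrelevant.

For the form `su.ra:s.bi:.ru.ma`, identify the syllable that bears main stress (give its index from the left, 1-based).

3

Weights: 3 bi: L, 4 ru L, 5 ma L.
The penult (syllable 4, ru) is light, so stress falls on the antepenult (syllable 3, bi:).
Primary stress: syllable 3 → su.ra:s.ˈbi:.ru.ma.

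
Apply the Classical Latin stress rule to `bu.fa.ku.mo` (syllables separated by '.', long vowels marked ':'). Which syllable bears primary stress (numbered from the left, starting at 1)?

Classical Latin: stress the penult if heavy (long vowel or closed), else the antepenult.
Weights: 2 fa L, 3 ku L, 4 mo L.
The penult (syllable 3, ku) is light, so stress falls on the antepenult (syllable 2, fa).
Stress on syllable 2: bu.ˈfa.ku.mo.

2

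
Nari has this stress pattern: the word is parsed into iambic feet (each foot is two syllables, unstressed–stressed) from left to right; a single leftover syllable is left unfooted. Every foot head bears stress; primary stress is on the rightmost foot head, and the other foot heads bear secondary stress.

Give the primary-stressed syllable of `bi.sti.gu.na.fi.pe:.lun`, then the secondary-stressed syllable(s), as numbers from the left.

primary 6, secondary 2, 4

Parse left to right into iambic (σˈσ) feet: (bi.ˈsti) (gu.ˈna) (fi.ˈpe:) lun. Syllable 7 is left unfooted.
Foot heads (stressed positions): 2, 4, 6.
End Rule Rightmost: primary stress on the rightmost head = syllable 6.
Secondary stress on 2, 4: bi.ˌsti.gu.ˌna.fi.ˈpe:.lun.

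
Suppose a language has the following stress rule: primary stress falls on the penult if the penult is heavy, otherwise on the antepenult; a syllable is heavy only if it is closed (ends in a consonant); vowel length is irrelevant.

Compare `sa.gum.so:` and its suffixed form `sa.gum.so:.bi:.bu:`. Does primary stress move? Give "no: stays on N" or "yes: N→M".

yes: 2→3

Base `sa.gum.so:` (3 syllables):
  Weights: 1 sa L, 2 gum H, 3 so: L.
  The penult (syllable 2, gum) is heavy, so it takes stress.
  → primary stress on syllable 2.
Suffixed `sa.gum.so:.bi:.bu:` (5 syllables):
  Weights: 3 so: L, 4 bi: L, 5 bu: L.
  The penult (syllable 4, bi:) is light, so stress falls on the antepenult (syllable 3, so:).
  → primary stress on syllable 3.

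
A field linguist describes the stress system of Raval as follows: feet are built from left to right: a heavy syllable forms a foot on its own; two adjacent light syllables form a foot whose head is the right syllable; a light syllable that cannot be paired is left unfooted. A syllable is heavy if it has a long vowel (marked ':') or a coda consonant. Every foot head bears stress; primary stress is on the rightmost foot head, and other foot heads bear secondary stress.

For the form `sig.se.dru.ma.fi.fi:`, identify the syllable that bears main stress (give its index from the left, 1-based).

Weights: 1 sig H, 2 se L, 3 dru L, 4 ma L, 5 fi L, 6 fi: H.
Parse left to right (heavy = foot alone; LL = one foot; stranded L unfooted): (ˈsig) (se.ˈdru) (ma.ˈfi) (ˈfi:).
Foot heads: 1, 3, 5, 6.
Primary stress on the rightmost head = syllable 6.
Primary stress: syllable 6 → sig.se.dru.ma.fi.ˈfi:.

6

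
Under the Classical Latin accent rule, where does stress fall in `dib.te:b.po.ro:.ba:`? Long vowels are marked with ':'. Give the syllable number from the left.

4

Classical Latin: stress the penult if heavy (long vowel or closed), else the antepenult.
Weights: 3 po L, 4 ro: H, 5 ba: H.
The penult (syllable 4, ro:) is heavy, so it takes stress.
Stress on syllable 4: dib.te:b.po.ˈro:.ba:.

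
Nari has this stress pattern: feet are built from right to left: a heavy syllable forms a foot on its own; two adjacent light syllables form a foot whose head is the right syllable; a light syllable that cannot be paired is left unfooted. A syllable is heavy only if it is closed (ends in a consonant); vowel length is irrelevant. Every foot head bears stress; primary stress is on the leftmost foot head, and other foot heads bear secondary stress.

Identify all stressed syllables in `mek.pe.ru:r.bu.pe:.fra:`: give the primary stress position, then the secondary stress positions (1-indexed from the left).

primary 1, secondary 3, 6

Weights: 1 mek H, 2 pe L, 3 ru:r H, 4 bu L, 5 pe: L, 6 fra: L.
Parse right to left (heavy = foot alone; LL = one foot; stranded L unfooted): (ˈmek) pe (ˈru:r) bu (pe:.ˈfra:).
Foot heads: 1, 3, 6.
Primary stress on the leftmost head = syllable 1.
Secondary stress on 3, 6: ˈmek.pe.ˌru:r.bu.pe:.ˌfra:.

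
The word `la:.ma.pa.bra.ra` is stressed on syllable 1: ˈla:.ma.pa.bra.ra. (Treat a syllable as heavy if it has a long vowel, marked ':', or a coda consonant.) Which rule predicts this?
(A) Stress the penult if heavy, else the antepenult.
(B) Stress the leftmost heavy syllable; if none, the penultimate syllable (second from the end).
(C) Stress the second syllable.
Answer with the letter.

B

Rule A → syllable 3 (observed: 1).
Rule B → syllable 1 ✓.
Rule C → syllable 2 (observed: 1).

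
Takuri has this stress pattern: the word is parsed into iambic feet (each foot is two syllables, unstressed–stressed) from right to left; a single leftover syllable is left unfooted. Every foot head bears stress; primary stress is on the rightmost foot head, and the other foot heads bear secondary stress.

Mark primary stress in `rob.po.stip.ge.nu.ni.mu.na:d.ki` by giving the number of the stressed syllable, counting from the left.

Parse right to left into iambic (σˈσ) feet: rob (po.ˈstip) (ge.ˈnu) (ni.ˈmu) (na:d.ˈki). Syllable 1 is left unfooted.
Foot heads (stressed positions): 3, 5, 7, 9.
End Rule Rightmost: primary stress on the rightmost head = syllable 9.
Primary stress: syllable 9 → rob.po.stip.ge.nu.ni.mu.na:d.ˈki.

9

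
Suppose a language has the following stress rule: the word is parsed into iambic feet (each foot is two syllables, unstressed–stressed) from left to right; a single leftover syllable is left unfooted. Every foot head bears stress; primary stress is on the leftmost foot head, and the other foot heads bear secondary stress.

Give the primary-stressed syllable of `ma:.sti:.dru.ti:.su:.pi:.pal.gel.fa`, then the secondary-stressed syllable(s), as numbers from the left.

Parse left to right into iambic (σˈσ) feet: (ma:.ˈsti:) (dru.ˈti:) (su:.ˈpi:) (pal.ˈgel) fa. Syllable 9 is left unfooted.
Foot heads (stressed positions): 2, 4, 6, 8.
End Rule Leftmost: primary stress on the leftmost head = syllable 2.
Secondary stress on 4, 6, 8: ma:.ˈsti:.dru.ˌti:.su:.ˌpi:.pal.ˌgel.fa.

primary 2, secondary 4, 6, 8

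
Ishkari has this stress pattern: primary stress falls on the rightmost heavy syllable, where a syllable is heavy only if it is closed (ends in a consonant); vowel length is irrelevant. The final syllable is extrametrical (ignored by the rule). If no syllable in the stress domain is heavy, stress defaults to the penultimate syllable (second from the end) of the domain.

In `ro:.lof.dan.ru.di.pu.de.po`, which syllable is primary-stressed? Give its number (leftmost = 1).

The final syllable (8, po) is extrametrical; the stress domain is syllables 1–7.
Weights: 1 ro: L, 2 lof H, 3 dan H, 4 ru L, 5 di L, 6 pu L, 7 de L.
Heavy syllables in the domain: 2, 3. The rightmost is syllable 3 (dan).
Primary stress: syllable 3 → ro:.lof.ˈdan.ru.di.pu.de.po.

3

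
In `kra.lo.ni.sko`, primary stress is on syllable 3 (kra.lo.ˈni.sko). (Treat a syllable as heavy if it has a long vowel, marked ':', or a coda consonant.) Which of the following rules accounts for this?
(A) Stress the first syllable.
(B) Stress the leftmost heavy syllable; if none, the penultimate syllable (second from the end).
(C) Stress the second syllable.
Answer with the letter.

Rule A → syllable 1 (observed: 3).
Rule B → syllable 3 ✓.
Rule C → syllable 2 (observed: 3).

B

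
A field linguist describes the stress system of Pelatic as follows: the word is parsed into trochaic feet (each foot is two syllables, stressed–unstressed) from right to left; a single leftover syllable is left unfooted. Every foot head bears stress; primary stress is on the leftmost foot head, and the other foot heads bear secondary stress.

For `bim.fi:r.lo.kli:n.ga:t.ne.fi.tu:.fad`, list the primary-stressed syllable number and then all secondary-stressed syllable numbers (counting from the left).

Parse right to left into trochaic (ˈσσ) feet: bim (ˈfi:r.lo) (ˈkli:n.ga:t) (ˈne.fi) (ˈtu:.fad). Syllable 1 is left unfooted.
Foot heads (stressed positions): 2, 4, 6, 8.
End Rule Leftmost: primary stress on the leftmost head = syllable 2.
Secondary stress on 4, 6, 8: bim.ˈfi:r.lo.ˌkli:n.ga:t.ˌne.fi.ˌtu:.fad.

primary 2, secondary 4, 6, 8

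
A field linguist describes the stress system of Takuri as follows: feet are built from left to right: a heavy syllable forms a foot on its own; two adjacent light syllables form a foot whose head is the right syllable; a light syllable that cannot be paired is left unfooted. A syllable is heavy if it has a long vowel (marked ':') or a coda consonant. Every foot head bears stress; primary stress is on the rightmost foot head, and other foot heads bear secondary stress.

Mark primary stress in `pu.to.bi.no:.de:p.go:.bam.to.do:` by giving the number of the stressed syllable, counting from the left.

Weights: 1 pu L, 2 to L, 3 bi L, 4 no: H, 5 de:p H, 6 go: H, 7 bam H, 8 to L, 9 do: H.
Parse left to right (heavy = foot alone; LL = one foot; stranded L unfooted): (pu.ˈto) bi (ˈno:) (ˈde:p) (ˈgo:) (ˈbam) to (ˈdo:).
Foot heads: 2, 4, 5, 6, 7, 9.
Primary stress on the rightmost head = syllable 9.
Primary stress: syllable 9 → pu.to.bi.no:.de:p.go:.bam.to.ˈdo:.

9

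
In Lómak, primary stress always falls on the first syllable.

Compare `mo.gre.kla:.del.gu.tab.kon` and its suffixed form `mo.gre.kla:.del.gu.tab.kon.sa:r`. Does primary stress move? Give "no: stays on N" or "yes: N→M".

no: stays on 1

Base `mo.gre.kla:.del.gu.tab.kon` (7 syllables):
  The word has 7 syllables; the first syllable is syllable 1 (mo).
  → primary stress on syllable 1.
Suffixed `mo.gre.kla:.del.gu.tab.kon.sa:r` (8 syllables):
  The word has 8 syllables; the first syllable is syllable 1 (mo).
  → primary stress on syllable 1.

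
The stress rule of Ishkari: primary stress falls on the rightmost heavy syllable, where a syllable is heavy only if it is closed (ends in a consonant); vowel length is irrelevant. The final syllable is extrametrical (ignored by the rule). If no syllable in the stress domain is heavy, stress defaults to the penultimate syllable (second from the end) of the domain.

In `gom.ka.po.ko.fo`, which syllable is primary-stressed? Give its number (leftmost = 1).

The final syllable (5, fo) is extrametrical; the stress domain is syllables 1–4.
Weights: 1 gom H, 2 ka L, 3 po L, 4 ko L.
Heavy syllables in the domain: 1. The rightmost is syllable 1 (gom).
Primary stress: syllable 1 → ˈgom.ka.po.ko.fo.

1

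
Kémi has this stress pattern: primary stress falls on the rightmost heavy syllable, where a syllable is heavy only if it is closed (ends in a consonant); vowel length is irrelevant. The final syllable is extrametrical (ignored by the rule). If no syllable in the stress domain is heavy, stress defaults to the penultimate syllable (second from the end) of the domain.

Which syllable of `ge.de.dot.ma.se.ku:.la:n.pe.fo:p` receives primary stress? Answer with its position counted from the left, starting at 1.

The final syllable (9, fo:p) is extrametrical; the stress domain is syllables 1–8.
Weights: 1 ge L, 2 de L, 3 dot H, 4 ma L, 5 se L, 6 ku: L, 7 la:n H, 8 pe L.
Heavy syllables in the domain: 3, 7. The rightmost is syllable 7 (la:n).
Primary stress: syllable 7 → ge.de.dot.ma.se.ku:.ˈla:n.pe.fo:p.

7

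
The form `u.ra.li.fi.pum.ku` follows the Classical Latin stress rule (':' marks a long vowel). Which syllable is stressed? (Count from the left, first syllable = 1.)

Classical Latin: stress the penult if heavy (long vowel or closed), else the antepenult.
Weights: 4 fi L, 5 pum H, 6 ku L.
The penult (syllable 5, pum) is heavy, so it takes stress.
Stress on syllable 5: u.ra.li.fi.ˈpum.ku.

5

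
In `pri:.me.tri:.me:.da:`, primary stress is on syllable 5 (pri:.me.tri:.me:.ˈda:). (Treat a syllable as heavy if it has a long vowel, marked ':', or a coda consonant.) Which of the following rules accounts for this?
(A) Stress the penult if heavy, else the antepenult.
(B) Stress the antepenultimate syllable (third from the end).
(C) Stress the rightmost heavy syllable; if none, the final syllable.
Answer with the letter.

C

Rule A → syllable 4 (observed: 5).
Rule B → syllable 3 (observed: 5).
Rule C → syllable 5 ✓.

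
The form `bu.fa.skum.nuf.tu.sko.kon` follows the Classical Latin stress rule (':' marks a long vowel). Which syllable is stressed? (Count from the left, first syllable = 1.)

Classical Latin: stress the penult if heavy (long vowel or closed), else the antepenult.
Weights: 5 tu L, 6 sko L, 7 kon H.
The penult (syllable 6, sko) is light, so stress falls on the antepenult (syllable 5, tu).
Stress on syllable 5: bu.fa.skum.nuf.ˈtu.sko.kon.

5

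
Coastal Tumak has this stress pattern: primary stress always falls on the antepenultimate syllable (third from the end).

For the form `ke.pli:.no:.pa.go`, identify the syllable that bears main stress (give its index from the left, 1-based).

3

The word has 5 syllables; the antepenultimate syllable (third from the end) is syllable 3 (no:).
Primary stress: syllable 3 → ke.pli:.ˈno:.pa.go.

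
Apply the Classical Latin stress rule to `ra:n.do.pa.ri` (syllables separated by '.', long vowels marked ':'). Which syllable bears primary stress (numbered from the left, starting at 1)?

2

Classical Latin: stress the penult if heavy (long vowel or closed), else the antepenult.
Weights: 2 do L, 3 pa L, 4 ri L.
The penult (syllable 3, pa) is light, so stress falls on the antepenult (syllable 2, do).
Stress on syllable 2: ra:n.ˈdo.pa.ri.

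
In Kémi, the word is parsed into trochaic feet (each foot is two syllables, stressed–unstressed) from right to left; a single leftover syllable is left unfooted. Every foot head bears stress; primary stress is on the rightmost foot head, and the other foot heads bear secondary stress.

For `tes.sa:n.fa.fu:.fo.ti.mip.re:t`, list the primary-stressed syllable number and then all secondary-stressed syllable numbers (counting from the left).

primary 7, secondary 1, 3, 5

Parse right to left into trochaic (ˈσσ) feet: (ˈtes.sa:n) (ˈfa.fu:) (ˈfo.ti) (ˈmip.re:t).
Foot heads (stressed positions): 1, 3, 5, 7.
End Rule Rightmost: primary stress on the rightmost head = syllable 7.
Secondary stress on 1, 3, 5: ˌtes.sa:n.ˌfa.fu:.ˌfo.ti.ˈmip.re:t.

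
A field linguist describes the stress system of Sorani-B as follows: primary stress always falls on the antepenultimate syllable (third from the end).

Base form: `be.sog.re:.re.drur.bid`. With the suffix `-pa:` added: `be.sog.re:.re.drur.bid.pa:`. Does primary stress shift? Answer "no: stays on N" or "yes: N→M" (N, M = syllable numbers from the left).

Base `be.sog.re:.re.drur.bid` (6 syllables):
  The word has 6 syllables; the antepenultimate syllable (third from the end) is syllable 4 (re).
  → primary stress on syllable 4.
Suffixed `be.sog.re:.re.drur.bid.pa:` (7 syllables):
  The word has 7 syllables; the antepenultimate syllable (third from the end) is syllable 5 (drur).
  → primary stress on syllable 5.

yes: 4→5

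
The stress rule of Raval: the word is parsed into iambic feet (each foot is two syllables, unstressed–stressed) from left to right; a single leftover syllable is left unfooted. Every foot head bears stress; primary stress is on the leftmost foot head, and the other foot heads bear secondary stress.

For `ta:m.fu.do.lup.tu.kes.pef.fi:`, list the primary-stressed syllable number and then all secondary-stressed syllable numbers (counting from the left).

Parse left to right into iambic (σˈσ) feet: (ta:m.ˈfu) (do.ˈlup) (tu.ˈkes) (pef.ˈfi:).
Foot heads (stressed positions): 2, 4, 6, 8.
End Rule Leftmost: primary stress on the leftmost head = syllable 2.
Secondary stress on 4, 6, 8: ta:m.ˈfu.do.ˌlup.tu.ˌkes.pef.ˌfi:.

primary 2, secondary 4, 6, 8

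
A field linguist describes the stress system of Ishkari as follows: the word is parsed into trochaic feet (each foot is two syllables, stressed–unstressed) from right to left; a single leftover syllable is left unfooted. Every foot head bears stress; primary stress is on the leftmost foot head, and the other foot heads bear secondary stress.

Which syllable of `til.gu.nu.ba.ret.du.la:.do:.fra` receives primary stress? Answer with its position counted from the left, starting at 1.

2

Parse right to left into trochaic (ˈσσ) feet: til (ˈgu.nu) (ˈba.ret) (ˈdu.la:) (ˈdo:.fra). Syllable 1 is left unfooted.
Foot heads (stressed positions): 2, 4, 6, 8.
End Rule Leftmost: primary stress on the leftmost head = syllable 2.
Primary stress: syllable 2 → til.ˈgu.nu.ba.ret.du.la:.do:.fra.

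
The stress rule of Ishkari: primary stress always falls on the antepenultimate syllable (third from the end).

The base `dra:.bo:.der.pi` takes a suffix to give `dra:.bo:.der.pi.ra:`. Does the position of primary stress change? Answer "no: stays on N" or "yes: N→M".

yes: 2→3

Base `dra:.bo:.der.pi` (4 syllables):
  The word has 4 syllables; the antepenultimate syllable (third from the end) is syllable 2 (bo:).
  → primary stress on syllable 2.
Suffixed `dra:.bo:.der.pi.ra:` (5 syllables):
  The word has 5 syllables; the antepenultimate syllable (third from the end) is syllable 3 (der).
  → primary stress on syllable 3.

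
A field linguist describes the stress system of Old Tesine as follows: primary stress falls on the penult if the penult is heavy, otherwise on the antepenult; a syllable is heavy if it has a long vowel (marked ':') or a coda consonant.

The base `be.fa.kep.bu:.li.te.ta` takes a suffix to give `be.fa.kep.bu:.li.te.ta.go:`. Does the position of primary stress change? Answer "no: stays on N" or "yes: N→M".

yes: 5→6

Base `be.fa.kep.bu:.li.te.ta` (7 syllables):
  Weights: 5 li L, 6 te L, 7 ta L.
  The penult (syllable 6, te) is light, so stress falls on the antepenult (syllable 5, li).
  → primary stress on syllable 5.
Suffixed `be.fa.kep.bu:.li.te.ta.go:` (8 syllables):
  Weights: 6 te L, 7 ta L, 8 go: H.
  The penult (syllable 7, ta) is light, so stress falls on the antepenult (syllable 6, te).
  → primary stress on syllable 6.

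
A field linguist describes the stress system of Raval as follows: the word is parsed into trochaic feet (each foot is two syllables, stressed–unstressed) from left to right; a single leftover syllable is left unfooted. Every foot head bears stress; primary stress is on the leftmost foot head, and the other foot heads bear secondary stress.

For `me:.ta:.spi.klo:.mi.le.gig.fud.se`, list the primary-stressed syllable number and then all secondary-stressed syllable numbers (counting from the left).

primary 1, secondary 3, 5, 7

Parse left to right into trochaic (ˈσσ) feet: (ˈme:.ta:) (ˈspi.klo:) (ˈmi.le) (ˈgig.fud) se. Syllable 9 is left unfooted.
Foot heads (stressed positions): 1, 3, 5, 7.
End Rule Leftmost: primary stress on the leftmost head = syllable 1.
Secondary stress on 3, 5, 7: ˈme:.ta:.ˌspi.klo:.ˌmi.le.ˌgig.fud.se.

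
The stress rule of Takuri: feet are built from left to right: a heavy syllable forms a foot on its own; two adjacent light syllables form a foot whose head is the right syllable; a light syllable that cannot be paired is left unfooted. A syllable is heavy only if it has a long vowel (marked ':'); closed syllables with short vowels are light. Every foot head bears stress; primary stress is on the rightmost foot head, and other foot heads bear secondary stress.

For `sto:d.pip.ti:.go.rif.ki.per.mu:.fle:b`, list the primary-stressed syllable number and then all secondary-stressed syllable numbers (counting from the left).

primary 9, secondary 1, 3, 5, 7, 8

Weights: 1 sto:d H, 2 pip L, 3 ti: H, 4 go L, 5 rif L, 6 ki L, 7 per L, 8 mu: H, 9 fle:b H.
Parse left to right (heavy = foot alone; LL = one foot; stranded L unfooted): (ˈsto:d) pip (ˈti:) (go.ˈrif) (ki.ˈper) (ˈmu:) (ˈfle:b).
Foot heads: 1, 3, 5, 7, 8, 9.
Primary stress on the rightmost head = syllable 9.
Secondary stress on 1, 3, 5, 7, 8: ˌsto:d.pip.ˌti:.go.ˌrif.ki.ˌper.ˌmu:.ˈfle:b.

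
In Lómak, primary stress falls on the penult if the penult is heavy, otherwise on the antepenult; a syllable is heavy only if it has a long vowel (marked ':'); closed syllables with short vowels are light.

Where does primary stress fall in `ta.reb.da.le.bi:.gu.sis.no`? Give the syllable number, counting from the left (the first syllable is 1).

6

Weights: 6 gu L, 7 sis L, 8 no L.
The penult (syllable 7, sis) is light, so stress falls on the antepenult (syllable 6, gu).
Primary stress: syllable 6 → ta.reb.da.le.bi:.ˈgu.sis.no.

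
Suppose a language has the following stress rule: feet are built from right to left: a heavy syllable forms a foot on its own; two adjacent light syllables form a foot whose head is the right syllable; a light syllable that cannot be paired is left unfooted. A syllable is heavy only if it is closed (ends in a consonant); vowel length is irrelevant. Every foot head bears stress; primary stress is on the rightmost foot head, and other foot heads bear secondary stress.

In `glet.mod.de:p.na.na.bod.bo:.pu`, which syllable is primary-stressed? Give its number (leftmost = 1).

Weights: 1 glet H, 2 mod H, 3 de:p H, 4 na L, 5 na L, 6 bod H, 7 bo: L, 8 pu L.
Parse right to left (heavy = foot alone; LL = one foot; stranded L unfooted): (ˈglet) (ˈmod) (ˈde:p) (na.ˈna) (ˈbod) (bo:.ˈpu).
Foot heads: 1, 2, 3, 5, 6, 8.
Primary stress on the rightmost head = syllable 8.
Primary stress: syllable 8 → glet.mod.de:p.na.na.bod.bo:.ˈpu.

8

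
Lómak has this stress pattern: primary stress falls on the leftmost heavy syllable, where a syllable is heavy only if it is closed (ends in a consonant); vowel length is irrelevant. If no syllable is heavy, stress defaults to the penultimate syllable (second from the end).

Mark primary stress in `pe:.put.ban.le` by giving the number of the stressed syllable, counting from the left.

Weights: 1 pe: L, 2 put H, 3 ban H, 4 le L.
Heavy syllables in the domain: 2, 3. The leftmost is syllable 2 (put).
Primary stress: syllable 2 → pe:.ˈput.ban.le.

2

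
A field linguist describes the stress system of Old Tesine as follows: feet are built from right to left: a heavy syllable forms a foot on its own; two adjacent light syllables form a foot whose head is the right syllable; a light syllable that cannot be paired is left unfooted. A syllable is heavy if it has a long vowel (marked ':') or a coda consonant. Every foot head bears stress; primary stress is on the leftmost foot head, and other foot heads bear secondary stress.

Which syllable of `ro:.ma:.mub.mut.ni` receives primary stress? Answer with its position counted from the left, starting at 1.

1

Weights: 1 ro: H, 2 ma: H, 3 mub H, 4 mut H, 5 ni L.
Parse right to left (heavy = foot alone; LL = one foot; stranded L unfooted): (ˈro:) (ˈma:) (ˈmub) (ˈmut) ni.
Foot heads: 1, 2, 3, 4.
Primary stress on the leftmost head = syllable 1.
Primary stress: syllable 1 → ˈro:.ma:.mub.mut.ni.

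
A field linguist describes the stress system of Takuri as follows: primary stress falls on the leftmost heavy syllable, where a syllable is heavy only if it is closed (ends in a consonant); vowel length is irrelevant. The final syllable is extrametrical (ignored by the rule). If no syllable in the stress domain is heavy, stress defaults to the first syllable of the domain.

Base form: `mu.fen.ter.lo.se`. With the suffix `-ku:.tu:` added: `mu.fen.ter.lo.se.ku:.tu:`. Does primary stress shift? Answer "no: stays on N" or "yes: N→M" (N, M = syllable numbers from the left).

no: stays on 2

Base `mu.fen.ter.lo.se` (5 syllables):
  The final syllable (5, se) is extrametrical; the stress domain is syllables 1–4.
  Weights: 1 mu L, 2 fen H, 3 ter H, 4 lo L.
  Heavy syllables in the domain: 2, 3. The leftmost is syllable 2 (fen).
  → primary stress on syllable 2.
Suffixed `mu.fen.ter.lo.se.ku:.tu:` (7 syllables):
  The final syllable (7, tu:) is extrametrical; the stress domain is syllables 1–6.
  Weights: 1 mu L, 2 fen H, 3 ter H, 4 lo L, 5 se L, 6 ku: L.
  Heavy syllables in the domain: 2, 3. The leftmost is syllable 2 (fen).
  → primary stress on syllable 2.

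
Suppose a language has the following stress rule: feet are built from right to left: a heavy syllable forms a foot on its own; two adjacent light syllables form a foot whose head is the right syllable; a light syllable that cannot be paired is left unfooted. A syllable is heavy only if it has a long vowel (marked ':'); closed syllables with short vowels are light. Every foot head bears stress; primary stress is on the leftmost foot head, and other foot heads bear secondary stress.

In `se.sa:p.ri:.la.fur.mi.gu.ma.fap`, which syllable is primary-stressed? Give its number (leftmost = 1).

Weights: 1 se L, 2 sa:p H, 3 ri: H, 4 la L, 5 fur L, 6 mi L, 7 gu L, 8 ma L, 9 fap L.
Parse right to left (heavy = foot alone; LL = one foot; stranded L unfooted): se (ˈsa:p) (ˈri:) (la.ˈfur) (mi.ˈgu) (ma.ˈfap).
Foot heads: 2, 3, 5, 7, 9.
Primary stress on the leftmost head = syllable 2.
Primary stress: syllable 2 → se.ˈsa:p.ri:.la.fur.mi.gu.ma.fap.

2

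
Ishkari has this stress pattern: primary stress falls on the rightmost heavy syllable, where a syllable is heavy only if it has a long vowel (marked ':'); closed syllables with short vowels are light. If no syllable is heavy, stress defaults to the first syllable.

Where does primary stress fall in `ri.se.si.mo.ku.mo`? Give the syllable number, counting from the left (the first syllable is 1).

Weights: 1 ri L, 2 se L, 3 si L, 4 mo L, 5 ku L, 6 mo L.
No heavy syllable in the domain; default to the first syllable = syllable 1.
Primary stress: syllable 1 → ˈri.se.si.mo.ku.mo.

1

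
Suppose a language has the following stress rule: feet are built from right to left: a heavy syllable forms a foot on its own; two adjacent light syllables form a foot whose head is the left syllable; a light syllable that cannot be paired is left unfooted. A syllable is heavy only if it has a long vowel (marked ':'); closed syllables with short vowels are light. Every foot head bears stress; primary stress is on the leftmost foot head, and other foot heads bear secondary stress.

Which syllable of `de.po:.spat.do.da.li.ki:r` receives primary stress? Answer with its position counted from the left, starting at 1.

2

Weights: 1 de L, 2 po: H, 3 spat L, 4 do L, 5 da L, 6 li L, 7 ki:r H.
Parse right to left (heavy = foot alone; LL = one foot; stranded L unfooted): de (ˈpo:) (ˈspat.do) (ˈda.li) (ˈki:r).
Foot heads: 2, 3, 5, 7.
Primary stress on the leftmost head = syllable 2.
Primary stress: syllable 2 → de.ˈpo:.spat.do.da.li.ki:r.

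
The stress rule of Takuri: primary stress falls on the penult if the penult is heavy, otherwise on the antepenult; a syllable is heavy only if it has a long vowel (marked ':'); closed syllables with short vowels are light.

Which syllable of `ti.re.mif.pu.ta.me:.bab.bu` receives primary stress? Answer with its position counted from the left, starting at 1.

6

Weights: 6 me: H, 7 bab L, 8 bu L.
The penult (syllable 7, bab) is light, so stress falls on the antepenult (syllable 6, me:).
Primary stress: syllable 6 → ti.re.mif.pu.ta.ˈme:.bab.bu.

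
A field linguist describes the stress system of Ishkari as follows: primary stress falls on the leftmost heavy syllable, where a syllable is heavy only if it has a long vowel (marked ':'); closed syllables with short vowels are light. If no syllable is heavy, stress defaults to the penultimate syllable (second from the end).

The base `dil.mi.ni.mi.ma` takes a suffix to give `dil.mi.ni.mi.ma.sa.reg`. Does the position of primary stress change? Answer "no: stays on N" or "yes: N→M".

Base `dil.mi.ni.mi.ma` (5 syllables):
  Weights: 1 dil L, 2 mi L, 3 ni L, 4 mi L, 5 ma L.
  No heavy syllable in the domain; default to the penultimate syllable (second from the end) = syllable 4.
  → primary stress on syllable 4.
Suffixed `dil.mi.ni.mi.ma.sa.reg` (7 syllables):
  Weights: 1 dil L, 2 mi L, 3 ni L, 4 mi L, 5 ma L, 6 sa L, 7 reg L.
  No heavy syllable in the domain; default to the penultimate syllable (second from the end) = syllable 6.
  → primary stress on syllable 6.

yes: 4→6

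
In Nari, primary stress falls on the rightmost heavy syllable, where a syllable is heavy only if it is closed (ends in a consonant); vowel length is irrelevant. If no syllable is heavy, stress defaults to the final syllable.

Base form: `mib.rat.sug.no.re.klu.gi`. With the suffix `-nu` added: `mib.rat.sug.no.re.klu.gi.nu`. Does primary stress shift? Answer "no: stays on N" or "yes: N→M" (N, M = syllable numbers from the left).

no: stays on 3

Base `mib.rat.sug.no.re.klu.gi` (7 syllables):
  Weights: 1 mib H, 2 rat H, 3 sug H, 4 no L, 5 re L, 6 klu L, 7 gi L.
  Heavy syllables in the domain: 1, 2, 3. The rightmost is syllable 3 (sug).
  → primary stress on syllable 3.
Suffixed `mib.rat.sug.no.re.klu.gi.nu` (8 syllables):
  Weights: 1 mib H, 2 rat H, 3 sug H, 4 no L, 5 re L, 6 klu L, 7 gi L, 8 nu L.
  Heavy syllables in the domain: 1, 2, 3. The rightmost is syllable 3 (sug).
  → primary stress on syllable 3.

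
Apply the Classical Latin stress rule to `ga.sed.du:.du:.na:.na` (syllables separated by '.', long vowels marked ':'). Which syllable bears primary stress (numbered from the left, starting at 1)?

Classical Latin: stress the penult if heavy (long vowel or closed), else the antepenult.
Weights: 4 du: H, 5 na: H, 6 na L.
The penult (syllable 5, na:) is heavy, so it takes stress.
Stress on syllable 5: ga.sed.du:.du:.ˈna:.na.

5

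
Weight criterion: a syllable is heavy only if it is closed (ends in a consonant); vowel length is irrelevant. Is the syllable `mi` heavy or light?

light

`mi`: short vowel, open (no coda). Open (no coda) → light.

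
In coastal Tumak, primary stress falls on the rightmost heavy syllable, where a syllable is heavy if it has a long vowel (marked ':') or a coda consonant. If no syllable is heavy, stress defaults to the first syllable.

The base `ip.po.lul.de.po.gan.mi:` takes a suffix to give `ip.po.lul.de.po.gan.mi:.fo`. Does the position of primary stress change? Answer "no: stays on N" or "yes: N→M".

no: stays on 7

Base `ip.po.lul.de.po.gan.mi:` (7 syllables):
  Weights: 1 ip H, 2 po L, 3 lul H, 4 de L, 5 po L, 6 gan H, 7 mi: H.
  Heavy syllables in the domain: 1, 3, 6, 7. The rightmost is syllable 7 (mi:).
  → primary stress on syllable 7.
Suffixed `ip.po.lul.de.po.gan.mi:.fo` (8 syllables):
  Weights: 1 ip H, 2 po L, 3 lul H, 4 de L, 5 po L, 6 gan H, 7 mi: H, 8 fo L.
  Heavy syllables in the domain: 1, 3, 6, 7. The rightmost is syllable 7 (mi:).
  → primary stress on syllable 7.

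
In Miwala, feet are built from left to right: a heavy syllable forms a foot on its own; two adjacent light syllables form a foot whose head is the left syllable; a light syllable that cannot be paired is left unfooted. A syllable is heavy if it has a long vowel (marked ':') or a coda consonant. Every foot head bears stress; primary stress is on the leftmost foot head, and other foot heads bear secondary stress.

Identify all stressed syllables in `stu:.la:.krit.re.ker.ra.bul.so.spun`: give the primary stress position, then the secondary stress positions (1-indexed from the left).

Weights: 1 stu: H, 2 la: H, 3 krit H, 4 re L, 5 ker H, 6 ra L, 7 bul H, 8 so L, 9 spun H.
Parse left to right (heavy = foot alone; LL = one foot; stranded L unfooted): (ˈstu:) (ˈla:) (ˈkrit) re (ˈker) ra (ˈbul) so (ˈspun).
Foot heads: 1, 2, 3, 5, 7, 9.
Primary stress on the leftmost head = syllable 1.
Secondary stress on 2, 3, 5, 7, 9: ˈstu:.ˌla:.ˌkrit.re.ˌker.ra.ˌbul.so.ˌspun.

primary 1, secondary 2, 3, 5, 7, 9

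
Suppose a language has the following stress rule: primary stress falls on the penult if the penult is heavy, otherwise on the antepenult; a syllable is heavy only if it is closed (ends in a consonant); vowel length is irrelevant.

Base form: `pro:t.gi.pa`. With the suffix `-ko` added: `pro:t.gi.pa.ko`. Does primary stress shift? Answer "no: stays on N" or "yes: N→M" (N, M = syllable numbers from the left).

yes: 1→2

Base `pro:t.gi.pa` (3 syllables):
  Weights: 1 pro:t H, 2 gi L, 3 pa L.
  The penult (syllable 2, gi) is light, so stress falls on the antepenult (syllable 1, pro:t).
  → primary stress on syllable 1.
Suffixed `pro:t.gi.pa.ko` (4 syllables):
  Weights: 2 gi L, 3 pa L, 4 ko L.
  The penult (syllable 3, pa) is light, so stress falls on the antepenult (syllable 2, gi).
  → primary stress on syllable 2.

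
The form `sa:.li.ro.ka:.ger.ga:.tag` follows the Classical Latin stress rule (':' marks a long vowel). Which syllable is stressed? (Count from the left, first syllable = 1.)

6

Classical Latin: stress the penult if heavy (long vowel or closed), else the antepenult.
Weights: 5 ger H, 6 ga: H, 7 tag H.
The penult (syllable 6, ga:) is heavy, so it takes stress.
Stress on syllable 6: sa:.li.ro.ka:.ger.ˈga:.tag.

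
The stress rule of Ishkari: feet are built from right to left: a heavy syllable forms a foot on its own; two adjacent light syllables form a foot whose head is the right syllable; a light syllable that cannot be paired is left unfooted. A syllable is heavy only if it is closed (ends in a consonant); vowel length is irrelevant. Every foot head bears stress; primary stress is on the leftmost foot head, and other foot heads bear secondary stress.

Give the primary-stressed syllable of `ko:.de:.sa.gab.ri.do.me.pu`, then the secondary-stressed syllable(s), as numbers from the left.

Weights: 1 ko: L, 2 de: L, 3 sa L, 4 gab H, 5 ri L, 6 do L, 7 me L, 8 pu L.
Parse right to left (heavy = foot alone; LL = one foot; stranded L unfooted): ko: (de:.ˈsa) (ˈgab) (ri.ˈdo) (me.ˈpu).
Foot heads: 3, 4, 6, 8.
Primary stress on the leftmost head = syllable 3.
Secondary stress on 4, 6, 8: ko:.de:.ˈsa.ˌgab.ri.ˌdo.me.ˌpu.

primary 3, secondary 4, 6, 8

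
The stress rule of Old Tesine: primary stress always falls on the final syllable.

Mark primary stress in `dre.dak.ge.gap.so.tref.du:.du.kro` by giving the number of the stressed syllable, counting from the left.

9

The word has 9 syllables; the final syllable is syllable 9 (kro).
Primary stress: syllable 9 → dre.dak.ge.gap.so.tref.du:.du.ˈkro.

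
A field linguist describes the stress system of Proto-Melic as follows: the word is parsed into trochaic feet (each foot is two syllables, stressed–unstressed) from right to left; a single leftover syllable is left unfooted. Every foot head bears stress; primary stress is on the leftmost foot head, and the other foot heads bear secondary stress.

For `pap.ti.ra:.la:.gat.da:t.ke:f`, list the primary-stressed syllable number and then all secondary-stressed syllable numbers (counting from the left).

Parse right to left into trochaic (ˈσσ) feet: pap (ˈti.ra:) (ˈla:.gat) (ˈda:t.ke:f). Syllable 1 is left unfooted.
Foot heads (stressed positions): 2, 4, 6.
End Rule Leftmost: primary stress on the leftmost head = syllable 2.
Secondary stress on 4, 6: pap.ˈti.ra:.ˌla:.gat.ˌda:t.ke:f.

primary 2, secondary 4, 6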